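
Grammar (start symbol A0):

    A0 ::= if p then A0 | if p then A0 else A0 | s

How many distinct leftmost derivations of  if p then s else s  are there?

1

Parse trees for if p then s else s:
  [A0 if p then [A0 s] else [A0 s]]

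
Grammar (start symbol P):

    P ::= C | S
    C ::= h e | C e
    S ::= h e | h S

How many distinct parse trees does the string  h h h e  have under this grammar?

1

Parse trees for h h h e:
  [P [S h [S h [S h e]]]]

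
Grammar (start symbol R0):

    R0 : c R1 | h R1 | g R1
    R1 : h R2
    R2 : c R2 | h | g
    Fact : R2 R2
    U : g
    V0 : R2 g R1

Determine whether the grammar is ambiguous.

Unambiguous

(Fact, U, V0 are unreachable from R0, so their rules don't affect L(R0).) The reachable rules are right-linear with at most one rule per (nonterminal, next-terminal) pair. Each input token forces the next rule, so parsing is deterministic.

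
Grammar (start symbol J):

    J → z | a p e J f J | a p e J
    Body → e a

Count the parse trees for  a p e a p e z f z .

2

Parse trees for a p e a p e z f z:
  [J a p e [J a p e [J z]] f [J z]]
  [J a p e [J a p e [J z] f [J z]]]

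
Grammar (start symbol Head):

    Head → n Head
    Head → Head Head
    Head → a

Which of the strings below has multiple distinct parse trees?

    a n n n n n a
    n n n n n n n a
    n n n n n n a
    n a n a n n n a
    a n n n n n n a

n a n a n n n a

a n n n n n a: 1 tree
n n n n n n n a: 1 tree
n n n n n n a: 1 tree
n a n a n n n a: 7 trees
a n n n n n n a: 1 tree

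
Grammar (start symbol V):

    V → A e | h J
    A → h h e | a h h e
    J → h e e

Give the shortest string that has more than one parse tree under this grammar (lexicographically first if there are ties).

length 4: h h e e has 2 parse trees

Two derivations of h h e e:
  V ⇒ A e ⇒ h h e e
  V ⇒ h J ⇒ h h e e

h h e e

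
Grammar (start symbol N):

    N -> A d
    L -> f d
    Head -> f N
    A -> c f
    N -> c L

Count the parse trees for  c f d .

Parse trees for c f d:
  [N [A c f] d]
  [N c [L f d]]

2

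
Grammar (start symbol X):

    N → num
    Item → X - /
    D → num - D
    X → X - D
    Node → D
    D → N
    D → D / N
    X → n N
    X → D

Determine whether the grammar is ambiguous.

Witness: num - num

Derivation 1: X ⇒ X - D ⇒ D - D ⇒ N - D ⇒ num - D ⇒ num - N ⇒ num - num
Derivation 2: X ⇒ D ⇒ num - D ⇒ num - N ⇒ num - num

Two distinct leftmost derivations for the same string.

Ambiguous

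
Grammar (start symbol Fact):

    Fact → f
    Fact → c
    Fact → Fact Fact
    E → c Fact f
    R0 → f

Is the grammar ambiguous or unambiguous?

Witness: c c c

Derivation 1: Fact ⇒ Fact Fact ⇒ c Fact ⇒ c Fact Fact ⇒ c c Fact ⇒ c c c
Derivation 2: Fact ⇒ Fact Fact ⇒ Fact Fact Fact ⇒ c Fact Fact ⇒ c c Fact ⇒ c c c

Two distinct leftmost derivations for the same string.

Ambiguous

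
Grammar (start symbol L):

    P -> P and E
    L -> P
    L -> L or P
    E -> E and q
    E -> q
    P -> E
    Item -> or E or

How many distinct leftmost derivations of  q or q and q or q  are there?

2

Parse trees for q or q and q or q:
  [L [L [L [P [E q]]] or [P [P [E q]] and [E q]]] or [P [E q]]]
  [L [L [L [P [E q]]] or [P [E [E q] and q]]] or [P [E q]]]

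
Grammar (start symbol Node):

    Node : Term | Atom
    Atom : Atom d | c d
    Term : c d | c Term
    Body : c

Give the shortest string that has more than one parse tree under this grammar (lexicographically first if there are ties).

length 2: c d has 2 parse trees

Two derivations of c d:
  Node ⇒ Term ⇒ c d
  Node ⇒ Atom ⇒ c d

c d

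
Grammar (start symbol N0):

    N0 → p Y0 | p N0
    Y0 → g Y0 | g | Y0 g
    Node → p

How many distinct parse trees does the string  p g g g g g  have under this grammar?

16

Parse trees for p g g g g g (showing first 6 of 16):
  [N0 p [Y0 g [Y0 g [Y0 g [Y0 g [Y0 g]]]]]]
  [N0 p [Y0 g [Y0 g [Y0 g [Y0 [Y0 g] g]]]]]
  [N0 p [Y0 g [Y0 g [Y0 [Y0 g [Y0 g]] g]]]]
  [N0 p [Y0 g [Y0 g [Y0 [Y0 [Y0 g] g] g]]]]
  [N0 p [Y0 g [Y0 [Y0 g [Y0 g [Y0 g]]] g]]]
  [N0 p [Y0 g [Y0 [Y0 g [Y0 [Y0 g] g]] g]]]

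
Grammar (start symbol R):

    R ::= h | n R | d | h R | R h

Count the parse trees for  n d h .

Parse trees for n d h:
  [R n [R [R d] h]]
  [R [R n [R d]] h]

2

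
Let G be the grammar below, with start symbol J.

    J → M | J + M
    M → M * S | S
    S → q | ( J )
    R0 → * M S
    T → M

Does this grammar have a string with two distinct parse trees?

Only J, M, S are reachable from J; ignoring the rest: J → J + M | M  ;  M → M * S | S  — a left-associative chain with S at the bottom. Each string factors uniquely by precedence.

Unambiguous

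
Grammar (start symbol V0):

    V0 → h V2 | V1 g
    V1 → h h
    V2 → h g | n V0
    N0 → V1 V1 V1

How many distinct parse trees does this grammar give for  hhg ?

Parse trees for hhg:
  [V0 h [V2 h g]]
  [V0 [V1 h h] g]

2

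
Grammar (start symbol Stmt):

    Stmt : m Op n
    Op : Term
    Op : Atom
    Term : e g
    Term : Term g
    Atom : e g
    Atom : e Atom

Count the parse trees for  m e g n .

Parse trees for m e g n:
  [Stmt m [Op [Term e g]] n]
  [Stmt m [Op [Atom e g]] n]

2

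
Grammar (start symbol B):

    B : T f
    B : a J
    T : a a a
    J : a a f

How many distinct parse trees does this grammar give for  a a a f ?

2

Parse trees for a a a f:
  [B [T a a a] f]
  [B a [J a a f]]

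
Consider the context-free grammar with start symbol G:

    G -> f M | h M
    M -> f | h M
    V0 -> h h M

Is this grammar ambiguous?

Unambiguous

Only G, M are reachable from G; ignoring the rest: The reachable rules are right-linear with at most one rule per (nonterminal, next-terminal) pair. Each input token forces the next rule, so parsing is deterministic.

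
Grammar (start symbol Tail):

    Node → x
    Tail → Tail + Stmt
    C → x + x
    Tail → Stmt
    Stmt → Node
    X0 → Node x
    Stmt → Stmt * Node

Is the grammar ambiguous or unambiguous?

Unambiguous

Only Tail, Stmt, Node are reachable from Tail; ignoring the rest: The grammar is stratified — Tail handles '+' (left-recursive), Stmt handles '*', Node atoms. Each operator has a fixed associativity and precedence level, so every string has one parse.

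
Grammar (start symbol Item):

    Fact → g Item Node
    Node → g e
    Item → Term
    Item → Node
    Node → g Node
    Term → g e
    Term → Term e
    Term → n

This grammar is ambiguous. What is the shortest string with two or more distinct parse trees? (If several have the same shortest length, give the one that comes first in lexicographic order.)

g e

length 1: no string has ≥2 trees
length 2: g e has 2 parse trees

Two derivations of g e:
  Item ⇒ Term ⇒ g e
  Item ⇒ Node ⇒ g e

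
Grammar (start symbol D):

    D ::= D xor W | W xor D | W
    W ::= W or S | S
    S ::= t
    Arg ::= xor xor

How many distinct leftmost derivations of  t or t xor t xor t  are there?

4

Parse trees for t or t xor t xor t:
  [D [D [D [W [W [S t]] or [S t]]] xor [W [S t]]] xor [W [S t]]]
  [D [D [W [W [S t]] or [S t]] xor [D [W [S t]]]] xor [W [S t]]]
  [D [W [W [S t]] or [S t]] xor [D [D [W [S t]]] xor [W [S t]]]]
  [D [W [W [S t]] or [S t]] xor [D [W [S t]] xor [D [W [S t]]]]]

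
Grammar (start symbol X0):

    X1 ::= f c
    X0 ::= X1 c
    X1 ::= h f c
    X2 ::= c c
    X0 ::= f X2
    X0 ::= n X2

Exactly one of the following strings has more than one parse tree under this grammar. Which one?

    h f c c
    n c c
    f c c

h f c c: 1 tree
n c c: 1 tree
f c c: 2 trees

f c c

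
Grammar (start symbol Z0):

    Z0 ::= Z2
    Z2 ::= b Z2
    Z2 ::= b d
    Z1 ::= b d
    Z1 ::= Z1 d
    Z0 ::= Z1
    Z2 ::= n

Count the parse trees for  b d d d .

1

Parse trees for b d d d:
  [Z0 [Z1 [Z1 [Z1 b d] d] d]]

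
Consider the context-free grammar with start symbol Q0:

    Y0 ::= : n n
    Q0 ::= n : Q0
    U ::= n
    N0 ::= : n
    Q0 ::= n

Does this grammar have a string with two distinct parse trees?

Unambiguous

(U, N0, Y0 are unreachable from Q0, so their rules don't affect L(Q0).) The reachable grammar is A → atom sep A | atom. Each atom is followed by either the separator (recurse) or end-of-string (stop) — no choice point.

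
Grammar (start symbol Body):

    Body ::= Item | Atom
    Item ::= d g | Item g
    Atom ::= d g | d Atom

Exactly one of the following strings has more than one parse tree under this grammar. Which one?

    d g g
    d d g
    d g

d g

d g g: 1 tree
d d g: 1 tree
d g: 2 trees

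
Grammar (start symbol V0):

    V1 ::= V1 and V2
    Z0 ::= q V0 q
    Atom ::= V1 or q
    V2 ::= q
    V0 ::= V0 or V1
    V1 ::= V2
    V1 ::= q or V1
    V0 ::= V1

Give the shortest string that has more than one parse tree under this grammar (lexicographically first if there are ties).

length 1: no string has ≥2 trees
length 3: q or q has 2 parse trees

Two derivations of q or q:
  V0 ⇒ V0 or V1 ⇒ V1 or V1 ⇒ V2 or V1 ⇒ q or V1 ⇒ q or V2 ⇒ q or q
  V0 ⇒ V1 ⇒ q or V1 ⇒ q or V2 ⇒ q or q

q or q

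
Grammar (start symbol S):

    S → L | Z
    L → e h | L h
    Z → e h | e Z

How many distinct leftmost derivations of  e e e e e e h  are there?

Parse trees for e e e e e e h:
  [S [Z e [Z e [Z e [Z e [Z e [Z e h]]]]]]]

1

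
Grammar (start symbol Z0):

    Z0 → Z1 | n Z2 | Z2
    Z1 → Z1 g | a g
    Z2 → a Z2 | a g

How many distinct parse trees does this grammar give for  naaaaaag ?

1

Parse trees for naaaaaag:
  [Z0 n [Z2 a [Z2 a [Z2 a [Z2 a [Z2 a [Z2 a g]]]]]]]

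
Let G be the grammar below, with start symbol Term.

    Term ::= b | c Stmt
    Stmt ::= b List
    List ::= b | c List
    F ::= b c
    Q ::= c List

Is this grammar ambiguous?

(F, Q are unreachable from Term, so their rules don't affect L(Term).) The reachable rules are right-linear with at most one rule per (nonterminal, next-terminal) pair. Each input token forces the next rule, so parsing is deterministic.

Unambiguous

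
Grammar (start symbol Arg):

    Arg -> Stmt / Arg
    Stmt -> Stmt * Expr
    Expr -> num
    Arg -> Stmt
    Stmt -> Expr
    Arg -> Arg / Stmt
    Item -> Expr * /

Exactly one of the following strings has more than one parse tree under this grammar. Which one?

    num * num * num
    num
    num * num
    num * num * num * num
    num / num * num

num / num * num

num * num * num: 1 tree
num: 1 tree
num * num: 1 tree
num * num * num * num: 1 tree
num / num * num: 2 trees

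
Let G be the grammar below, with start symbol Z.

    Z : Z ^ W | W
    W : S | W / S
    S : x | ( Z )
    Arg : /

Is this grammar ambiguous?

(Arg is unreachable from Z, so its rules don't affect L(Z).) The grammar is stratified — Z handles '^' (left-recursive), W handles '/', S atoms. Each operator has a fixed associativity and precedence level, so every string has one parse.

Unambiguous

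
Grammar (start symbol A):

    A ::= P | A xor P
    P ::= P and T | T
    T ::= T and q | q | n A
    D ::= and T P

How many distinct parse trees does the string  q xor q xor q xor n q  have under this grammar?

Parse trees for q xor q xor q xor n q:
  [A [A [A [A [P [T q]]] xor [P [T q]]] xor [P [T q]]] xor [P [T n [A [P [T q]]]]]]

1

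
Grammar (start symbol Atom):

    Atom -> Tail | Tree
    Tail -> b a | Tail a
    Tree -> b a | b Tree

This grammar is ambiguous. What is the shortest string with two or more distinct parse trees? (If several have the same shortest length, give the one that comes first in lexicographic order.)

length 2: b a has 2 parse trees

Two derivations of b a:
  Atom ⇒ Tail ⇒ b a
  Atom ⇒ Tree ⇒ b a

b a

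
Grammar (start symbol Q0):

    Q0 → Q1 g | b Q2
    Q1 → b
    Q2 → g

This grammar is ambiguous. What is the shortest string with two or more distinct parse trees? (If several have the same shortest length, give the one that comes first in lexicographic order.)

b g

length 2: b g has 2 parse trees

Two derivations of b g:
  Q0 ⇒ Q1 g ⇒ b g
  Q0 ⇒ b Q2 ⇒ b g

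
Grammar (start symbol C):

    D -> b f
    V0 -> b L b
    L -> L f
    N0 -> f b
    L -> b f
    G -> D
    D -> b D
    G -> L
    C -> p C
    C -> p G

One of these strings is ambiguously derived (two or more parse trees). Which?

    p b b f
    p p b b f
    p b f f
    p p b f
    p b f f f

p b b f: 1 tree
p p b b f: 1 tree
p b f f: 1 tree
p p b f: 2 trees
p b f f f: 1 tree

p p b f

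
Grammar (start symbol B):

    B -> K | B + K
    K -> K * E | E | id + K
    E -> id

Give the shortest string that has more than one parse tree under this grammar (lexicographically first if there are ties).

length 1: no string has ≥2 trees
length 3: id + id has 2 parse trees

Two derivations of id + id:
  B ⇒ K ⇒ id + K ⇒ id + E ⇒ id + id
  B ⇒ B + K ⇒ K + K ⇒ E + K ⇒ id + K ⇒ id + E ⇒ id + id

id + id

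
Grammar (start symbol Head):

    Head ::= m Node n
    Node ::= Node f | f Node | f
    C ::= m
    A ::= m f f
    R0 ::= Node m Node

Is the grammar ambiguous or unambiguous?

Ambiguous

Witness: m f f n

Derivation 1: Head ⇒ m Node n ⇒ m Node f n ⇒ m f f n
Derivation 2: Head ⇒ m Node n ⇒ m f Node n ⇒ m f f n

Two distinct leftmost derivations for the same string.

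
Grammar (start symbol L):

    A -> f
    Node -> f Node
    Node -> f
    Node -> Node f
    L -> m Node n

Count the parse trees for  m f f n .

Parse trees for m f f n:
  [L m [Node f [Node f]] n]
  [L m [Node [Node f] f] n]

2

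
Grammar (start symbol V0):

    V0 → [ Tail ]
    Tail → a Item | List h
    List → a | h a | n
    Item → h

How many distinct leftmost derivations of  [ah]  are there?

2

Parse trees for [ah]:
  [V0 [ [Tail a [Item h]] ]]
  [V0 [ [Tail [List a] h] ]]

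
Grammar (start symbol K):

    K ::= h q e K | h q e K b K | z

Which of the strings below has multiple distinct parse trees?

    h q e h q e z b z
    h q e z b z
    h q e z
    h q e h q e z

h q e h q e z b z: 2 trees
h q e z b z: 1 tree
h q e z: 1 tree
h q e h q e z: 1 tree

h q e h q e z b z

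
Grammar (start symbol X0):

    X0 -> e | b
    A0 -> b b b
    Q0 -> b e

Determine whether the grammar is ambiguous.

Unambiguous

(A0, Q0 are unreachable from X0, so their rules don't affect L(X0).) Restricted to the reachable nonterminals, every rule has the form A → t or A → t B, and no two rules for the same A share a first terminal. The grammar encodes a DFA — one run per string.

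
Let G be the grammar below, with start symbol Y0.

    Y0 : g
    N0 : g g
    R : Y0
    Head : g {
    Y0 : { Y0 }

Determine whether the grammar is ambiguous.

(Head, N0, R are unreachable from Y0, so their rules don't affect L(Y0).) Each string is a nest of matched brackets around a single atom. An opening bracket forces the recursive rule; an atom forces the base rule.

Unambiguous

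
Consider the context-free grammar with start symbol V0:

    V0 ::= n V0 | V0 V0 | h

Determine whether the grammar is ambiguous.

Ambiguous

Witness: h h h

Derivation 1: V0 ⇒ V0 V0 ⇒ V0 V0 V0 ⇒ h V0 V0 ⇒ h h V0 ⇒ h h h
Derivation 2: V0 ⇒ V0 V0 ⇒ h V0 ⇒ h V0 V0 ⇒ h h V0 ⇒ h h h

Two distinct leftmost derivations for the same string.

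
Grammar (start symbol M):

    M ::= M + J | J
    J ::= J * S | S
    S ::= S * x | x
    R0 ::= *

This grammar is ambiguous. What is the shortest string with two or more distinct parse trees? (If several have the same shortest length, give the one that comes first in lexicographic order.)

x * x

length 1: no string has ≥2 trees
length 3: x * x has 2 parse trees

Two derivations of x * x:
  M ⇒ J ⇒ J * S ⇒ S * S ⇒ x * S ⇒ x * x
  M ⇒ J ⇒ S ⇒ S * x ⇒ x * x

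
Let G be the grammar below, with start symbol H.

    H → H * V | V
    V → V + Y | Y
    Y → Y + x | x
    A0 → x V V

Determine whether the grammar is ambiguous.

Ambiguous

Witness: x + x

Derivation 1: H ⇒ V ⇒ V + Y ⇒ Y + Y ⇒ x + Y ⇒ x + x
Derivation 2: H ⇒ V ⇒ Y ⇒ Y + x ⇒ x + x

Two distinct leftmost derivations for the same string.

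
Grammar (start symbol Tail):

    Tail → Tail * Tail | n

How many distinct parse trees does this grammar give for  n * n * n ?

2

Parse trees for n * n * n:
  [Tail [Tail n] * [Tail [Tail n] * [Tail n]]]
  [Tail [Tail [Tail n] * [Tail n]] * [Tail n]]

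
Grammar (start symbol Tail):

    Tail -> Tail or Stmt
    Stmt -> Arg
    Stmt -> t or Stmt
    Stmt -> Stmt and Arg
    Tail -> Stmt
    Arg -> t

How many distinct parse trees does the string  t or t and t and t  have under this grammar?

4

Parse trees for t or t and t and t:
  [Tail [Tail [Stmt [Arg t]]] or [Stmt [Stmt [Stmt [Arg t]] and [Arg t]] and [Arg t]]]
  [Tail [Stmt t or [Stmt [Stmt [Stmt [Arg t]] and [Arg t]] and [Arg t]]]]
  [Tail [Stmt [Stmt t or [Stmt [Stmt [Arg t]] and [Arg t]]] and [Arg t]]]
  [Tail [Stmt [Stmt [Stmt t or [Stmt [Arg t]]] and [Arg t]] and [Arg t]]]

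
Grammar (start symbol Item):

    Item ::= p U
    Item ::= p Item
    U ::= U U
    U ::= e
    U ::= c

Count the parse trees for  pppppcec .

Parse trees for pppppcec:
  [Item p [Item p [Item p [Item p [Item p [U [U c] [U [U e] [U c]]]]]]]]
  [Item p [Item p [Item p [Item p [Item p [U [U [U c] [U e]] [U c]]]]]]]

2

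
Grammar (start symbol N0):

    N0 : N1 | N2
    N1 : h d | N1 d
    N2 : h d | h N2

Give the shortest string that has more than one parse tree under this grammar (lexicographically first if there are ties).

h d

length 2: h d has 2 parse trees

Two derivations of h d:
  N0 ⇒ N1 ⇒ h d
  N0 ⇒ N2 ⇒ h d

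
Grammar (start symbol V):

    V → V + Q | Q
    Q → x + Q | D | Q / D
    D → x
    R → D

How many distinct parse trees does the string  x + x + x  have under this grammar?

4

Parse trees for x + x + x:
  [V [V [Q [D x]]] + [Q x + [Q [D x]]]]
  [V [V [V [Q [D x]]] + [Q [D x]]] + [Q [D x]]]
  [V [V [Q x + [Q [D x]]]] + [Q [D x]]]
  [V [Q x + [Q x + [Q [D x]]]]]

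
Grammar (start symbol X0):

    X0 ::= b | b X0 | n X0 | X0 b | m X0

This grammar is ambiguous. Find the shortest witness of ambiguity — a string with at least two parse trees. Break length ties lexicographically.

b b

length 1: no string has ≥2 trees
length 2: b b has 2 parse trees

Two derivations of b b:
  X0 ⇒ b X0 ⇒ b b
  X0 ⇒ X0 b ⇒ b b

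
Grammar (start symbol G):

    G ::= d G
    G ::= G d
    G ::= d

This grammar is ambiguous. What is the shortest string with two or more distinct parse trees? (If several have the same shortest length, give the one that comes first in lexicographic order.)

d d

length 1: no string has ≥2 trees
length 2: d d has 2 parse trees

Two derivations of d d:
  G ⇒ d G ⇒ d d
  G ⇒ G d ⇒ d d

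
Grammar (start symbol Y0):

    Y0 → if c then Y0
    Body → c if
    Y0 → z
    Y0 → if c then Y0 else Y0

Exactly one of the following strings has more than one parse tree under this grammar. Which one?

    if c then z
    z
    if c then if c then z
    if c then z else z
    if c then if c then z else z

if c then if c then z else z

if c then z: 1 tree
z: 1 tree
if c then if c then z: 1 tree
if c then z else z: 1 tree
if c then if c then z else z: 2 trees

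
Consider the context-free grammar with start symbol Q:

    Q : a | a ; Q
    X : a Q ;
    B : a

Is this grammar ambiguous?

Only Q is reachable from Q; ignoring the rest: The reachable grammar is A → atom sep A | atom. Each atom is followed by either the separator (recurse) or end-of-string (stop) — no choice point.

Unambiguous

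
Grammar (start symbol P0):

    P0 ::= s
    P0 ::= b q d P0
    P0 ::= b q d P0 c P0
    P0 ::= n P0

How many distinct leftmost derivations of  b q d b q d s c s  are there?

Parse trees for b q d b q d s c s:
  [P0 b q d [P0 b q d [P0 s] c [P0 s]]]
  [P0 b q d [P0 b q d [P0 s]] c [P0 s]]

2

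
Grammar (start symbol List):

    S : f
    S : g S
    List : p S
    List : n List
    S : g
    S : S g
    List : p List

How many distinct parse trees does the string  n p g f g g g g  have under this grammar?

Parse trees for n p g f g g g g:
  [List n [List p [S g [S [S [S [S [S f] g] g] g] g]]]]
  [List n [List p [S [S g [S [S [S [S f] g] g] g]] g]]]
  [List n [List p [S [S [S g [S [S [S f] g] g]] g] g]]]
  [List n [List p [S [S [S [S g [S [S f] g]] g] g] g]]]
  [List n [List p [S [S [S [S [S g [S f]] g] g] g] g]]]

5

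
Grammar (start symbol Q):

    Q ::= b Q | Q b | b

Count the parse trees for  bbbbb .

16

Parse trees for bbbbb (showing first 6 of 16):
  [Q b [Q b [Q b [Q b [Q b]]]]]
  [Q b [Q b [Q b [Q [Q b] b]]]]
  [Q b [Q b [Q [Q b [Q b]] b]]]
  [Q b [Q b [Q [Q [Q b] b] b]]]
  [Q b [Q [Q b [Q b [Q b]]] b]]
  [Q b [Q [Q b [Q [Q b] b]] b]]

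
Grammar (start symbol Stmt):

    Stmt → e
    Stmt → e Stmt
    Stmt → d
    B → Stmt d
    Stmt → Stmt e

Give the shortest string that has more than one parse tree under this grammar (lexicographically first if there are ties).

length 1: no string has ≥2 trees
length 2: e e has 2 parse trees

Two derivations of e e:
  Stmt ⇒ e Stmt ⇒ e e
  Stmt ⇒ Stmt e ⇒ e e

e e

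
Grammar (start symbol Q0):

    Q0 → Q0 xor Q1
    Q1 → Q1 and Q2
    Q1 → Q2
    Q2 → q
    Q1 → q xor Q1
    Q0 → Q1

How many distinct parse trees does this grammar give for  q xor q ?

2

Parse trees for q xor q:
  [Q0 [Q0 [Q1 [Q2 q]]] xor [Q1 [Q2 q]]]
  [Q0 [Q1 q xor [Q1 [Q2 q]]]]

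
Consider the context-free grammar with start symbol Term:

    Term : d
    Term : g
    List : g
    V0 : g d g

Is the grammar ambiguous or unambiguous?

Unambiguous

(V0, List are unreachable from Term, so their rules don't affect L(Term).) Each reachable nonterminal has at most one production per leading terminal, and all productions are right-linear; the derivation is determined token-by-token.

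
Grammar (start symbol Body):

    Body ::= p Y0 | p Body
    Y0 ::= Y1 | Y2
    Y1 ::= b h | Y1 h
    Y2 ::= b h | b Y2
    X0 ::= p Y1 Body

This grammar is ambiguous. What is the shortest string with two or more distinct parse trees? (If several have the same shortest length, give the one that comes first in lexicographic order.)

p b h

length 3: p b h has 2 parse trees

Two derivations of p b h:
  Body ⇒ p Y0 ⇒ p Y1 ⇒ p b h
  Body ⇒ p Y0 ⇒ p Y2 ⇒ p b h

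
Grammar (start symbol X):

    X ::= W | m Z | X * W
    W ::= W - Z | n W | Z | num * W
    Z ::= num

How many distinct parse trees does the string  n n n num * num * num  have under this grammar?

4

Parse trees for n n n num * num * num:
  [X [W n [W n [W n [W num * [W num * [W [Z num]]]]]]]]
  [X [X [W n [W n [W n [W [Z num]]]]]] * [W num * [W [Z num]]]]
  [X [X [W n [W n [W n [W num * [W [Z num]]]]]]] * [W [Z num]]]
  [X [X [X [W n [W n [W n [W [Z num]]]]]] * [W [Z num]]] * [W [Z num]]]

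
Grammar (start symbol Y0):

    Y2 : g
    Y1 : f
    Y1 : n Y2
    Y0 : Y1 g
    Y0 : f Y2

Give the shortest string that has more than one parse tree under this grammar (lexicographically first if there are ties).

f g

length 2: f g has 2 parse trees

Two derivations of f g:
  Y0 ⇒ Y1 g ⇒ f g
  Y0 ⇒ f Y2 ⇒ f g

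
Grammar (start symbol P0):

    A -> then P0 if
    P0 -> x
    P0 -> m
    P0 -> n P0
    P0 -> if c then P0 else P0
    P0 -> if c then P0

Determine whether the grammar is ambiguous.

Ambiguous

Witness: if c then if c then m else m

Derivation 1: P0 ⇒ if c then P0 else P0 ⇒ if c then if c then P0 else P0 ⇒ if c then if c then m else P0 ⇒ if c then if c then m else m
Derivation 2: P0 ⇒ if c then P0 ⇒ if c then if c then P0 else P0 ⇒ if c then if c then m else P0 ⇒ if c then if c then m else m

Two distinct leftmost derivations for the same string.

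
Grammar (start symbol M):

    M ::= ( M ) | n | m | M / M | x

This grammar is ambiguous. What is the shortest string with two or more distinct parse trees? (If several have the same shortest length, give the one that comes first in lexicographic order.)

m / m / m

length 1: no string has ≥2 trees
length 3: no string has ≥2 trees
length 5: m / m / m has 2 parse trees

Two derivations of m / m / m:
  M ⇒ M / M ⇒ m / M ⇒ m / M / M ⇒ m / m / M ⇒ m / m / m
  M ⇒ M / M ⇒ M / M / M ⇒ m / M / M ⇒ m / m / M ⇒ m / m / m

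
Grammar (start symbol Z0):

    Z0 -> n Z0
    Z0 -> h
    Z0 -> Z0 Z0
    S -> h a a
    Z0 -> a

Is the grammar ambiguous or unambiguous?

Ambiguous

Witness: a a a

Derivation 1: Z0 ⇒ Z0 Z0 ⇒ Z0 Z0 Z0 ⇒ a Z0 Z0 ⇒ a a Z0 ⇒ a a a
Derivation 2: Z0 ⇒ Z0 Z0 ⇒ a Z0 ⇒ a Z0 Z0 ⇒ a a Z0 ⇒ a a a

Two distinct leftmost derivations for the same string.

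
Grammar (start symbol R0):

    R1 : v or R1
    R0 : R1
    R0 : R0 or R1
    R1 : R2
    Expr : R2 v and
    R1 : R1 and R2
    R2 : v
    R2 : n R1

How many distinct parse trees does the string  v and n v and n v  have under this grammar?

Parse trees for v and n v and n v:
  [R0 [R1 [R1 [R2 v]] and [R2 n [R1 [R1 [R2 v]] and [R2 n [R1 [R2 v]]]]]]]
  [R0 [R1 [R1 [R1 [R2 v]] and [R2 n [R1 [R2 v]]]] and [R2 n [R1 [R2 v]]]]]

2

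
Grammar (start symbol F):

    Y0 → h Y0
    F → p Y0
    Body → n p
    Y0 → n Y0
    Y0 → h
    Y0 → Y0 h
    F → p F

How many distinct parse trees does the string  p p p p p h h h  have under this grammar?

Parse trees for p p p p p h h h:
  [F p [F p [F p [F p [F p [Y0 h [Y0 h [Y0 h]]]]]]]]
  [F p [F p [F p [F p [F p [Y0 h [Y0 [Y0 h] h]]]]]]]
  [F p [F p [F p [F p [F p [Y0 [Y0 h [Y0 h]] h]]]]]]
  [F p [F p [F p [F p [F p [Y0 [Y0 [Y0 h] h] h]]]]]]

4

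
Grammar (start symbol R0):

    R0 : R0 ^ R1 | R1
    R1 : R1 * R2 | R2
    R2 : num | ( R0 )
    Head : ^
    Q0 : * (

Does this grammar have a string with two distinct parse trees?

(Head, Q0 are unreachable from R0, so their rules don't affect L(R0).) This is a standard precedence ladder (R0 over R1 over R2), with each level left-recursive on its own operator ('^' at R0, '*' at R1). That structure is LR(1), hence unambiguous.

Unambiguous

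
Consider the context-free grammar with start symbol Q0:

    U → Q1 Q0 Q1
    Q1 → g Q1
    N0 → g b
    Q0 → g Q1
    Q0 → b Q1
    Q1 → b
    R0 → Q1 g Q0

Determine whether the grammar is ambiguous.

Unambiguous

(R0, U, N0 are unreachable from Q0, so their rules don't affect L(Q0).) Restricted to the reachable nonterminals, every rule has the form A → t or A → t B, and no two rules for the same A share a first terminal. The grammar encodes a DFA — one run per string.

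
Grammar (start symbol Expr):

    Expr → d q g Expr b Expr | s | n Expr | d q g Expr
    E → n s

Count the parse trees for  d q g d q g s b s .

Parse trees for d q g d q g s b s:
  [Expr d q g [Expr d q g [Expr s]] b [Expr s]]
  [Expr d q g [Expr d q g [Expr s] b [Expr s]]]

2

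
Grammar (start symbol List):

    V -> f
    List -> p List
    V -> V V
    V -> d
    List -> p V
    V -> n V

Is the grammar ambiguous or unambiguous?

Ambiguous

Witness: p d d d

Derivation 1: List ⇒ p V ⇒ p V V ⇒ p V V V ⇒ p d V V ⇒ p d d V ⇒ p d d d
Derivation 2: List ⇒ p V ⇒ p V V ⇒ p d V ⇒ p d V V ⇒ p d d V ⇒ p d d d

Two distinct leftmost derivations for the same string.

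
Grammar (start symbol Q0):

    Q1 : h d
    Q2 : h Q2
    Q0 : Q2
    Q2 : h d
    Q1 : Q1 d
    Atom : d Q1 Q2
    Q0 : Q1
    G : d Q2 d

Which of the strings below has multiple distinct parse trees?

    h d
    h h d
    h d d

h d

h d: 2 trees
h h d: 1 tree
h d d: 1 tree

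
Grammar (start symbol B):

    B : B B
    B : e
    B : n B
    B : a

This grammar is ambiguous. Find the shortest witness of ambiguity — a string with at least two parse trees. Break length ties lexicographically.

a a a

length 1: no string has ≥2 trees
length 2: no string has ≥2 trees
length 3: a a a has 2 parse trees

Two derivations of a a a:
  B ⇒ B B ⇒ B B B ⇒ a B B ⇒ a a B ⇒ a a a
  B ⇒ B B ⇒ a B ⇒ a B B ⇒ a a B ⇒ a a a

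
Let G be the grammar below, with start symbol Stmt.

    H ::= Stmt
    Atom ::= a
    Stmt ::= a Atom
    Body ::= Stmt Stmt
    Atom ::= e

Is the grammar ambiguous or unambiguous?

Unambiguous

(Body, H are unreachable from Stmt, so their rules don't affect L(Stmt).) Each reachable nonterminal has at most one production per leading terminal, and all productions are right-linear; the derivation is determined token-by-token.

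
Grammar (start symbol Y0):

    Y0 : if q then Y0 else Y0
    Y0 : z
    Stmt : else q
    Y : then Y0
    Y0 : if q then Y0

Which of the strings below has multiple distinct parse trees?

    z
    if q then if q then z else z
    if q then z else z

z: 1 tree
if q then if q then z else z: 2 trees
if q then z else z: 1 tree

if q then if q then z else z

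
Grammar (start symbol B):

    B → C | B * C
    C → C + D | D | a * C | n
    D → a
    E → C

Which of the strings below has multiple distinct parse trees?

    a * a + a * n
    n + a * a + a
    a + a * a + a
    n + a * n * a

a * a + a * n: 3 trees
n + a * a + a: 1 tree
a + a * a + a: 1 tree
n + a * n * a: 1 tree

a * a + a * n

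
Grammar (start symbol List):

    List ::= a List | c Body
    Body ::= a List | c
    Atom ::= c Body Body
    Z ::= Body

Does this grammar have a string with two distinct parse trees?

Unambiguous

(Atom, Z are unreachable from List, so their rules don't affect L(List).) Each reachable nonterminal has at most one production per leading terminal, and all productions are right-linear; the derivation is determined token-by-token.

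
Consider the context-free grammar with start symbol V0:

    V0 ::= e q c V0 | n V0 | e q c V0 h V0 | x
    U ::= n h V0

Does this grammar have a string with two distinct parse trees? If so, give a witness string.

Witness: e q c e q c x h x

Derivation 1: V0 ⇒ e q c V0 ⇒ e q c e q c V0 h V0 ⇒ e q c e q c x h V0 ⇒ e q c e q c x h x
Derivation 2: V0 ⇒ e q c V0 h V0 ⇒ e q c e q c V0 h V0 ⇒ e q c e q c x h V0 ⇒ e q c e q c x h x

Two distinct leftmost derivations for the same string.

Ambiguous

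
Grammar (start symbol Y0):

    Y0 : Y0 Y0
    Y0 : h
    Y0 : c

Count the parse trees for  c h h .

2

Parse trees for c h h:
  [Y0 [Y0 c] [Y0 [Y0 h] [Y0 h]]]
  [Y0 [Y0 [Y0 c] [Y0 h]] [Y0 h]]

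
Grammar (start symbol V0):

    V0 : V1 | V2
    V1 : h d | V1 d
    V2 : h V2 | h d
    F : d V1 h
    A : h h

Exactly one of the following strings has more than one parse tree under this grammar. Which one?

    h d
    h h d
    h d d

h d: 2 trees
h h d: 1 tree
h d d: 1 tree

h d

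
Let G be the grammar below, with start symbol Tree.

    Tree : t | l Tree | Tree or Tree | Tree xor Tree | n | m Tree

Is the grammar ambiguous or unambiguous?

Witness: l n or n

Derivation 1: Tree ⇒ l Tree ⇒ l Tree or Tree ⇒ l n or Tree ⇒ l n or n
Derivation 2: Tree ⇒ Tree or Tree ⇒ l Tree or Tree ⇒ l n or Tree ⇒ l n or n

Two distinct leftmost derivations for the same string.

Ambiguous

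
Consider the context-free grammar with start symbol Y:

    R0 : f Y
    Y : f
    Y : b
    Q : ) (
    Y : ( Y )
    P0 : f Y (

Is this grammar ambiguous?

(P0, R0, Q are unreachable from Y, so their rules don't affect L(Y).) Each string is a nest of matched brackets around a single atom. An opening bracket forces the recursive rule; an atom forces the base rule.

Unambiguous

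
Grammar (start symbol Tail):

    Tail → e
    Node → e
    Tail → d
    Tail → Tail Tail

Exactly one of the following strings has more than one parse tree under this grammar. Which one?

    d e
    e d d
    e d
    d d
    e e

e d d

d e: 1 tree
e d d: 2 trees
e d: 1 tree
d d: 1 tree
e e: 1 tree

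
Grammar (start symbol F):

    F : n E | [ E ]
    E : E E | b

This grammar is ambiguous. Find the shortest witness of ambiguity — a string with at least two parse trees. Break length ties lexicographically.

n b b b

length 2: no string has ≥2 trees
length 3: no string has ≥2 trees
length 4: n b b b has 2 parse trees

Two derivations of n b b b:
  F ⇒ n E ⇒ n E E ⇒ n E E E ⇒ n b E E ⇒ n b b E ⇒ n b b b
  F ⇒ n E ⇒ n E E ⇒ n b E ⇒ n b E E ⇒ n b b E ⇒ n b b b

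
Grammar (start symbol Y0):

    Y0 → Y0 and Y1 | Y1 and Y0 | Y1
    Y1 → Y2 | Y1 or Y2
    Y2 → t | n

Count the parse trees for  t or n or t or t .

1

Parse trees for t or n or t or t:
  [Y0 [Y1 [Y1 [Y1 [Y1 [Y2 t]] or [Y2 n]] or [Y2 t]] or [Y2 t]]]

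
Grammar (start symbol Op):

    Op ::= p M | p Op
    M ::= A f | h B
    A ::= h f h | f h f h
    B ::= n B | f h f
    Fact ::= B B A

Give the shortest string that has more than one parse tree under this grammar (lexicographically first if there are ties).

p h f h f

length 5: p h f h f has 2 parse trees

Two derivations of p h f h f:
  Op ⇒ p M ⇒ p A f ⇒ p h f h f
  Op ⇒ p M ⇒ p h B ⇒ p h f h f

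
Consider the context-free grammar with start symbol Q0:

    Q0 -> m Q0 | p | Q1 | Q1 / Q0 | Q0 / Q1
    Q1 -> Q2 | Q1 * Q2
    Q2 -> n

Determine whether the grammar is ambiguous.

Ambiguous

Witness: n / n

Derivation 1: Q0 ⇒ Q1 / Q0 ⇒ Q2 / Q0 ⇒ n / Q0 ⇒ n / Q1 ⇒ n / Q2 ⇒ n / n
Derivation 2: Q0 ⇒ Q0 / Q1 ⇒ Q1 / Q1 ⇒ Q2 / Q1 ⇒ n / Q1 ⇒ n / Q2 ⇒ n / n

Two distinct leftmost derivations for the same string.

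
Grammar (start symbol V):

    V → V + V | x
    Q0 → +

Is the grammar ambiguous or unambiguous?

Ambiguous

Witness: x + x + x

Derivation 1: V ⇒ V + V ⇒ V + V + V ⇒ x + V + V ⇒ x + x + V ⇒ x + x + x
Derivation 2: V ⇒ V + V ⇒ x + V ⇒ x + V + V ⇒ x + x + V ⇒ x + x + x

Two distinct leftmost derivations for the same string.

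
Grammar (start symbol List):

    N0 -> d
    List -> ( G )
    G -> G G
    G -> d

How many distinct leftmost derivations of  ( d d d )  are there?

2

Parse trees for ( d d d ):
  [List ( [G [G d] [G [G d] [G d]]] )]
  [List ( [G [G [G d] [G d]] [G d]] )]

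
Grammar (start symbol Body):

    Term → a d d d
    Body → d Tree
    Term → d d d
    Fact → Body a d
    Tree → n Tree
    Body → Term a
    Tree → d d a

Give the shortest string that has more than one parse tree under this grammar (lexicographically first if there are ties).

length 4: d d d a has 2 parse trees

Two derivations of d d d a:
  Body ⇒ d Tree ⇒ d d d a
  Body ⇒ Term a ⇒ d d d a

d d d a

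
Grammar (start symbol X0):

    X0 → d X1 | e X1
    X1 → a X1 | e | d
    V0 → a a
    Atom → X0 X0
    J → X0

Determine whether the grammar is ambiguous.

Only X0, X1 are reachable from X0; ignoring the rest: Restricted to the reachable nonterminals, every rule has the form A → t or A → t B, and no two rules for the same A share a first terminal. The grammar encodes a DFA — one run per string.

Unambiguous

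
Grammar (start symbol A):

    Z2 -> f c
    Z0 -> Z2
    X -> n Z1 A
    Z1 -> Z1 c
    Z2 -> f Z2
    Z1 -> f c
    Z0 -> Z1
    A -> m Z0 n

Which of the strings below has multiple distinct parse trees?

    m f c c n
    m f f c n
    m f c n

m f c n

m f c c n: 1 tree
m f f c n: 1 tree
m f c n: 2 trees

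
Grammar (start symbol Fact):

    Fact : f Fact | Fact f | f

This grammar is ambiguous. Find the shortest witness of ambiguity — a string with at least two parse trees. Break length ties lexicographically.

f f

length 1: no string has ≥2 trees
length 2: f f has 2 parse trees

Two derivations of f f:
  Fact ⇒ f Fact ⇒ f f
  Fact ⇒ Fact f ⇒ f f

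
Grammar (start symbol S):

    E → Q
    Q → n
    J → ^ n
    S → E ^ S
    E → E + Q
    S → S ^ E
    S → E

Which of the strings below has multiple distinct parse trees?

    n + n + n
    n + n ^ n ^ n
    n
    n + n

n + n + n: 1 tree
n + n ^ n ^ n: 4 trees
n: 1 tree
n + n: 1 tree

n + n ^ n ^ n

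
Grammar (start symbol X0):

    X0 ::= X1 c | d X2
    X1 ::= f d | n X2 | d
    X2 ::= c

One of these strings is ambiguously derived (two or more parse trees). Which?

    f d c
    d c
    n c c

d c

f d c: 1 tree
d c: 2 trees
n c c: 1 tree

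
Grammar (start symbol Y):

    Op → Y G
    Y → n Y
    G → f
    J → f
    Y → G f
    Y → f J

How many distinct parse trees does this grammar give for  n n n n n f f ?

2

Parse trees for n n n n n f f:
  [Y n [Y n [Y n [Y n [Y n [Y [G f] f]]]]]]
  [Y n [Y n [Y n [Y n [Y n [Y f [J f]]]]]]]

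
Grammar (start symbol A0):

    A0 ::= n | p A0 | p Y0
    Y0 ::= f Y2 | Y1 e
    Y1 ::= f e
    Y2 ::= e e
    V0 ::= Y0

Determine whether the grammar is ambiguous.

Ambiguous

Witness: p f e e

Derivation 1: A0 ⇒ p Y0 ⇒ p f Y2 ⇒ p f e e
Derivation 2: A0 ⇒ p Y0 ⇒ p Y1 e ⇒ p f e e

Two distinct leftmost derivations for the same string.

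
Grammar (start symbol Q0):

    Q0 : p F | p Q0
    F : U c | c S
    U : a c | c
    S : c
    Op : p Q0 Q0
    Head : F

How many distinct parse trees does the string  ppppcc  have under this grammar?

Parse trees for ppppcc:
  [Q0 p [Q0 p [Q0 p [Q0 p [F [U c] c]]]]]
  [Q0 p [Q0 p [Q0 p [Q0 p [F c [S c]]]]]]

2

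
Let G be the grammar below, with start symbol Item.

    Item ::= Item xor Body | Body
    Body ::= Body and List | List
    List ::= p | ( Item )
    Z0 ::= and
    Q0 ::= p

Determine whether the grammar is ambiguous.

(Z0, Q0 are unreachable from Item, so their rules don't affect L(Item).) This is a standard precedence ladder (Item over Body over List), with each level left-recursive on its own operator ('xor' at Item, 'and' at Body). That structure is LR(1), hence unambiguous.

Unambiguous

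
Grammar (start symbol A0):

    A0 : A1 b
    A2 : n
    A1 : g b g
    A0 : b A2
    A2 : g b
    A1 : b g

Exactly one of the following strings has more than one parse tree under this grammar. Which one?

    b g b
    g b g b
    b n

b g b

b g b: 2 trees
g b g b: 1 tree
b n: 1 tree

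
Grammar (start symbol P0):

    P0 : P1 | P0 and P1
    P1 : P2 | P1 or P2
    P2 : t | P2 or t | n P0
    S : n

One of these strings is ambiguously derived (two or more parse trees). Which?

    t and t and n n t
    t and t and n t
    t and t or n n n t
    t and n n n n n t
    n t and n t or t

n t and n t or t

t and t and n n t: 1 tree
t and t and n t: 1 tree
t and t or n n n t: 1 tree
t and n n n n n t: 1 tree
n t and n t or t: 10 trees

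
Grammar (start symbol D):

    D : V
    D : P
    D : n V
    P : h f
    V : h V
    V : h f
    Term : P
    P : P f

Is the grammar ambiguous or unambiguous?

Witness: h f

Derivation 1: D ⇒ V ⇒ h f
Derivation 2: D ⇒ P ⇒ h f

Two distinct leftmost derivations for the same string.

Ambiguous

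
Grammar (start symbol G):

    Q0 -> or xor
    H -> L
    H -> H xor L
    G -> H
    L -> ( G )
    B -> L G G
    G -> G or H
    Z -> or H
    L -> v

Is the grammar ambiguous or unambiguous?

Unambiguous

(Q0, B, Z are unreachable from G, so their rules don't affect L(G).) G → G or H | H  ;  H → H xor L | L  — a left-associative chain with L at the bottom. Each string factors uniquely by precedence.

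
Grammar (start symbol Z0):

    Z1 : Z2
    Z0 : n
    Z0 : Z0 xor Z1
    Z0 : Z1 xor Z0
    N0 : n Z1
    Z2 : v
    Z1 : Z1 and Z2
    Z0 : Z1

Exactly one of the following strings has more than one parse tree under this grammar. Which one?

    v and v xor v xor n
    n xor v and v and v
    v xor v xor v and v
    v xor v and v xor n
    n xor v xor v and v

v xor v xor v and v

v and v xor v xor n: 1 tree
n xor v and v and v: 1 tree
v xor v xor v and v: 4 trees
v xor v and v xor n: 1 tree
n xor v xor v and v: 1 tree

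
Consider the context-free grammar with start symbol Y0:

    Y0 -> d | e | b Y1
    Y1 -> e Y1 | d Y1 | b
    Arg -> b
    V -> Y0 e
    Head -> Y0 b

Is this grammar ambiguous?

Only Y0, Y1 are reachable from Y0; ignoring the rest: Restricted to the reachable nonterminals, every rule has the form A → t or A → t B, and no two rules for the same A share a first terminal. The grammar encodes a DFA — one run per string.

Unambiguous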